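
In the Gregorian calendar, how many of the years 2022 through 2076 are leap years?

Multiples of 4 in [2022,2076]: 14.
Of those, multiples of 100: 0 (not leap unless ÷400).
Multiples of 400: 0.
Leap years = 14 − 0 + 0 = 14.

14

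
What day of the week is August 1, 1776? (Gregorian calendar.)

Doomsday rule: the anchor day for the 1700s is Sunday. For year 76: 76÷12 = 6 r 4, and 4÷4 = 1, so 6+4+1 = 11.
Sunday + 11 ≡ Thursday — that's 1776's doomsday.
In August the doomsday date is Aug 8.
Aug 1 is 7 days before Aug 8; 7 mod 7 = 0, so Thursday − 0 = Thursday.

Thursday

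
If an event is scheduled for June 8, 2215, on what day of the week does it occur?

Thursday

Doomsday rule: the anchor day for the 2200s is Friday. For year 15: 15÷12 = 1 r 3, and 3÷4 = 0, so 1+3+0 = 4.
Friday + 4 ≡ Tuesday — that's 2215's doomsday.
In June the doomsday date is Jun 6.
Jun 8 is 2 days after Jun 6; 2 mod 7 = 2, so Tuesday + 2 = Thursday.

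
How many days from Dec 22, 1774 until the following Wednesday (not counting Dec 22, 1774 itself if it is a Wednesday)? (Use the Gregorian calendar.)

Dec 22, 1774 is a Thursday.
From Thursday to the next Wednesday is 6 days.

6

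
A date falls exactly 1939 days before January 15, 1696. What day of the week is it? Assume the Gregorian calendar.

Sunday

First find the weekday of Jan 15, 1696. Doomsday rule: the anchor day for the 1600s is Tuesday. For year 96: 96÷12 = 8 r 0, and 0÷4 = 0, so 8+0+0 = 8.
Tuesday + 8 ≡ Wednesday — that's 1696's doomsday.
In January the doomsday date is Jan 4 (1696 is a leap year (divisible by 4)).
Jan 15 is 11 days after Jan 4; 11 mod 7 = 4, so Wednesday + 4 = Sunday.
1939 mod 7 = 0, so 1939 days before a Sunday is Sunday − 0 = Sunday.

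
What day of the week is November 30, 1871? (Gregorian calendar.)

Thursday

Doomsday rule: the anchor day for the 1800s is Friday. For year 71: 71÷12 = 5 r 11, and 11÷4 = 2, so 5+11+2 = 18.
Friday + 18 ≡ Tuesday — that's 1871's doomsday.
In November the doomsday date is Nov 7.
Nov 30 is 23 days after Nov 7; 23 mod 7 = 2, so Tuesday + 2 = Thursday.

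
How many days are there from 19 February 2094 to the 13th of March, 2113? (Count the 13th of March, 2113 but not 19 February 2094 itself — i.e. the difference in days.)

6961

Feb 19, 2094 → Feb 19, 2095: 365 days.
Feb 19, 2095 → Feb 19, 2096: 365 days.
Feb 19, 2096 → Feb 19, 2097: 366 days (Feb 29, 2096 is in that span).
Feb 19, 2097 → Feb 19, 2098: 365 days.
Feb 19, 2098 → Feb 19, 2099: 365 days.
Feb 19, 2099 → Feb 19, 2100: 365 days.
Feb 19, 2100 → Feb 19, 2101: 365 days.
Feb 19, 2101 → Feb 19, 2102: 365 days.
Feb 19, 2102 → Feb 19, 2103: 365 days.
Feb 19, 2103 → Feb 19, 2104: 365 days.
Feb 19, 2104 → Feb 19, 2105: 366 days (Feb 29, 2104 is in that span).
Feb 19, 2105 → Feb 19, 2106: 365 days.
Feb 19, 2106 → Feb 19, 2107: 365 days.
Feb 19, 2107 → Feb 19, 2108: 365 days.
Feb 19, 2108 → Feb 19, 2109: 366 days (Feb 29, 2108 is in that span).
Feb 19, 2109 → Feb 19, 2110: 365 days.
Feb 19, 2110 → Feb 19, 2111: 365 days.
Feb 19, 2111 → Feb 19, 2112: 365 days.
Feb 19, 2112 → Mar 19, 2112: 29 days (February has 29).
Mar 19, 2112 → Apr 19, 2112: 31 days (March has 31).
Apr 19, 2112 → May 19, 2112: 30 days (April has 30).
May 19, 2112 → Jun 19, 2112: 31 days (May has 31).
Jun 19, 2112 → Jul 19, 2112: 30 days (June has 30).
Jul 19, 2112 → Aug 19, 2112: 31 days (July has 31).
Aug 19, 2112 → Sep 19, 2112: 31 days (August has 31).
Sep 19, 2112 → Oct 19, 2112: 30 days (September has 30).
Oct 19, 2112 → Nov 19, 2112: 31 days (October has 31).
Nov 19, 2112 → Dec 19, 2112: 30 days (November has 30).
Dec 19, 2112 → Jan 19, 2113: 31 days (December has 31).
Jan 19, 2113 → Feb 19, 2113: 31 days (January has 31).
Feb 19, 2113 → Mar 13, 2113: 22 days.
Total: 6961 days.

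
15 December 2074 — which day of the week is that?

January 1, 2074 is a Monday.
Jan 1, 2074 → Feb 1, 2074: 31 days (January has 31).
Feb 1, 2074 → Mar 1, 2074: 28 days (February has 28).
Mar 1, 2074 → Apr 1, 2074: 31 days (March has 31).
Apr 1, 2074 → May 1, 2074: 30 days (April has 30).
May 1, 2074 → Jun 1, 2074: 31 days (May has 31).
Jun 1, 2074 → Jul 1, 2074: 30 days (June has 30).
Jul 1, 2074 → Aug 1, 2074: 31 days (July has 31).
Aug 1, 2074 → Sep 1, 2074: 31 days (August has 31).
Sep 1, 2074 → Oct 1, 2074: 30 days (September has 30).
Oct 1, 2074 → Nov 1, 2074: 31 days (October has 31).
Nov 1, 2074 → Dec 1, 2074: 30 days (November has 30).
Dec 1, 2074 → Dec 15, 2074: 14 days.
Total: 348 days.
348 mod 7 = 5, so Monday + 5 = Saturday.

Saturday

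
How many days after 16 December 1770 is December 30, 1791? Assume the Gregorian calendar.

7684

Dec 16, 1770 → Dec 16, 1771: 365 days.
Dec 16, 1771 → Dec 16, 1772: 366 days (Feb 29, 1772 is in that span).
Dec 16, 1772 → Dec 16, 1773: 365 days.
Dec 16, 1773 → Dec 16, 1774: 365 days.
Dec 16, 1774 → Dec 16, 1775: 365 days.
Dec 16, 1775 → Dec 16, 1776: 366 days (Feb 29, 1776 is in that span).
Dec 16, 1776 → Dec 16, 1777: 365 days.
Dec 16, 1777 → Dec 16, 1778: 365 days.
Dec 16, 1778 → Dec 16, 1779: 365 days.
Dec 16, 1779 → Dec 16, 1780: 366 days (Feb 29, 1780 is in that span).
Dec 16, 1780 → Dec 16, 1781: 365 days.
Dec 16, 1781 → Dec 16, 1782: 365 days.
Dec 16, 1782 → Dec 16, 1783: 365 days.
Dec 16, 1783 → Dec 16, 1784: 366 days (Feb 29, 1784 is in that span).
Dec 16, 1784 → Dec 16, 1785: 365 days.
Dec 16, 1785 → Dec 16, 1786: 365 days.
Dec 16, 1786 → Dec 16, 1787: 365 days.
Dec 16, 1787 → Dec 16, 1788: 366 days (Feb 29, 1788 is in that span).
Dec 16, 1788 → Dec 16, 1789: 365 days.
Dec 16, 1789 → Dec 16, 1790: 365 days.
Dec 16, 1790 → Jan 16, 1791: 31 days (December has 31).
Jan 16, 1791 → Feb 16, 1791: 31 days (January has 31).
Feb 16, 1791 → Mar 16, 1791: 28 days (February has 28).
Mar 16, 1791 → Apr 16, 1791: 31 days (March has 31).
Apr 16, 1791 → May 16, 1791: 30 days (April has 30).
May 16, 1791 → Jun 16, 1791: 31 days (May has 31).
Jun 16, 1791 → Jul 16, 1791: 30 days (June has 30).
Jul 16, 1791 → Aug 16, 1791: 31 days (July has 31).
Aug 16, 1791 → Sep 16, 1791: 31 days (August has 31).
Sep 16, 1791 → Oct 16, 1791: 30 days (September has 30).
Oct 16, 1791 → Nov 16, 1791: 31 days (October has 31).
Nov 16, 1791 → Dec 16, 1791: 30 days (November has 30).
Dec 16, 1791 → Dec 30, 1791: 14 days.
Total: 7684 days.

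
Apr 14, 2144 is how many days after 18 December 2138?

Dec 18, 2138 → Dec 18, 2139: 365 days.
Dec 18, 2139 → Dec 18, 2140: 366 days (Feb 29, 2140 is in that span).
Dec 18, 2140 → Dec 18, 2141: 365 days.
Dec 18, 2141 → Dec 18, 2142: 365 days.
Dec 18, 2142 → Dec 18, 2143: 365 days.
Dec 18, 2143 → Jan 18, 2144: 31 days (December has 31).
Jan 18, 2144 → Feb 18, 2144: 31 days (January has 31).
Feb 18, 2144 → Mar 18, 2144: 29 days (February has 29).
Mar 18, 2144 → Apr 14, 2144: 27 days.
Total: 1944 days.

1944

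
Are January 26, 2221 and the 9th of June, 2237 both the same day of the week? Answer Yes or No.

Yes

From Jan 26, 2221 to Jun 9, 2237 is 5978 days.
5978 mod 7 = 0, so they are the same weekday.
(Jan 26, 2221 is a Friday; Jun 9, 2237 is a Friday.)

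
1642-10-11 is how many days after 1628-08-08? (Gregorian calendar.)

Aug 8, 1628 → Aug 8, 1629: 365 days.
Aug 8, 1629 → Aug 8, 1630: 365 days.
Aug 8, 1630 → Aug 8, 1631: 365 days.
Aug 8, 1631 → Aug 8, 1632: 366 days (Feb 29, 1632 is in that span).
Aug 8, 1632 → Aug 8, 1633: 365 days.
Aug 8, 1633 → Aug 8, 1634: 365 days.
Aug 8, 1634 → Aug 8, 1635: 365 days.
Aug 8, 1635 → Aug 8, 1636: 366 days (Feb 29, 1636 is in that span).
Aug 8, 1636 → Aug 8, 1637: 365 days.
Aug 8, 1637 → Aug 8, 1638: 365 days.
Aug 8, 1638 → Aug 8, 1639: 365 days.
Aug 8, 1639 → Aug 8, 1640: 366 days (Feb 29, 1640 is in that span).
Aug 8, 1640 → Aug 8, 1641: 365 days.
Aug 8, 1641 → Aug 8, 1642: 365 days.
Aug 8, 1642 → Sep 8, 1642: 31 days (August has 31).
Sep 8, 1642 → Oct 8, 1642: 30 days (September has 30).
Oct 8, 1642 → Oct 11, 1642: 3 days.
Total: 5177 days.

5177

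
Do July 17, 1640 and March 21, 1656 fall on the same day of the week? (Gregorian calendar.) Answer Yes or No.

Yes

From Jul 17, 1640 to Mar 21, 1656 is 5726 days.
5726 mod 7 = 0, so they are the same weekday.
(Jul 17, 1640 is a Tuesday; Mar 21, 1656 is a Tuesday.)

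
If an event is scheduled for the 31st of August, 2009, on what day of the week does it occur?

Monday

Doomsday rule: the anchor day for the 2000s is Tuesday. For year 09: 9÷12 = 0 r 9, and 9÷4 = 2, so 0+9+2 = 11.
Tuesday + 11 ≡ Saturday — that's 2009's doomsday.
In August the doomsday date is Aug 8.
Aug 31 is 23 days after Aug 8; 23 mod 7 = 2, so Saturday + 2 = Monday.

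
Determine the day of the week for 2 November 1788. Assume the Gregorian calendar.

Sunday

Doomsday rule: the anchor day for the 1700s is Sunday. For year 88: 88÷12 = 7 r 4, and 4÷4 = 1, so 7+4+1 = 12.
Sunday + 12 ≡ Friday — that's 1788's doomsday.
In November the doomsday date is Nov 7.
Nov 2 is 5 days before Nov 7; 5 mod 7 = 5, so Friday − 5 = Sunday.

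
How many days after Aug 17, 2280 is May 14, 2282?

Aug 17, 2280 → Aug 17, 2281: 365 days.
Aug 17, 2281 → Sep 17, 2281: 31 days (August has 31).
Sep 17, 2281 → Oct 17, 2281: 30 days (September has 30).
Oct 17, 2281 → Nov 17, 2281: 31 days (October has 31).
Nov 17, 2281 → Dec 17, 2281: 30 days (November has 30).
Dec 17, 2281 → Jan 17, 2282: 31 days (December has 31).
Jan 17, 2282 → Feb 17, 2282: 31 days (January has 31).
Feb 17, 2282 → Mar 17, 2282: 28 days (February has 28).
Mar 17, 2282 → Apr 17, 2282: 31 days (March has 31).
Apr 17, 2282 → May 14, 2282: 27 days.
Total: 635 days.

635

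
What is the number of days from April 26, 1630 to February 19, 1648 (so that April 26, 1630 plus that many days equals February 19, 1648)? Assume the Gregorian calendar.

Apr 26, 1630 → Apr 26, 1631: 365 days.
Apr 26, 1631 → Apr 26, 1632: 366 days (Feb 29, 1632 is in that span).
Apr 26, 1632 → Apr 26, 1633: 365 days.
Apr 26, 1633 → Apr 26, 1634: 365 days.
Apr 26, 1634 → Apr 26, 1635: 365 days.
Apr 26, 1635 → Apr 26, 1636: 366 days (Feb 29, 1636 is in that span).
Apr 26, 1636 → Apr 26, 1637: 365 days.
Apr 26, 1637 → Apr 26, 1638: 365 days.
Apr 26, 1638 → Apr 26, 1639: 365 days.
Apr 26, 1639 → Apr 26, 1640: 366 days (Feb 29, 1640 is in that span).
Apr 26, 1640 → Apr 26, 1641: 365 days.
Apr 26, 1641 → Apr 26, 1642: 365 days.
Apr 26, 1642 → Apr 26, 1643: 365 days.
Apr 26, 1643 → Apr 26, 1644: 366 days (Feb 29, 1644 is in that span).
Apr 26, 1644 → Apr 26, 1645: 365 days.
Apr 26, 1645 → Apr 26, 1646: 365 days.
Apr 26, 1646 → Apr 26, 1647: 365 days.
Apr 26, 1647 → May 26, 1647: 30 days (April has 30).
May 26, 1647 → Jun 26, 1647: 31 days (May has 31).
Jun 26, 1647 → Jul 26, 1647: 30 days (June has 30).
Jul 26, 1647 → Aug 26, 1647: 31 days (July has 31).
Aug 26, 1647 → Sep 26, 1647: 31 days (August has 31).
Sep 26, 1647 → Oct 26, 1647: 30 days (September has 30).
Oct 26, 1647 → Nov 26, 1647: 31 days (October has 31).
Nov 26, 1647 → Dec 26, 1647: 30 days (November has 30).
Dec 26, 1647 → Jan 26, 1648: 31 days (December has 31).
Jan 26, 1648 → Feb 19, 1648: 24 days.
Total: 6508 days.

6508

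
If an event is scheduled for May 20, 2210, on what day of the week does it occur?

Doomsday rule: the anchor day for the 2200s is Friday. For year 10: 10÷12 = 0 r 10, and 10÷4 = 2, so 0+10+2 = 12.
Friday + 12 ≡ Wednesday — that's 2210's doomsday.
In May the doomsday date is May 9.
May 20 is 11 days after May 9; 11 mod 7 = 4, so Wednesday + 4 = Sunday.

Sunday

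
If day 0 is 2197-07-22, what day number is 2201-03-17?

Jul 22, 2197 → Jul 22, 2198: 365 days.
Jul 22, 2198 → Jul 22, 2199: 365 days.
Jul 22, 2199 → Jul 22, 2200: 365 days.
Jul 22, 2200 → Aug 22, 2200: 31 days (July has 31).
Aug 22, 2200 → Sep 22, 2200: 31 days (August has 31).
Sep 22, 2200 → Oct 22, 2200: 30 days (September has 30).
Oct 22, 2200 → Nov 22, 2200: 31 days (October has 31).
Nov 22, 2200 → Dec 22, 2200: 30 days (November has 30).
Dec 22, 2200 → Jan 22, 2201: 31 days (December has 31).
Jan 22, 2201 → Feb 22, 2201: 31 days (January has 31).
Feb 22, 2201 → Mar 17, 2201: 23 days.
Total: 1333 days.

1333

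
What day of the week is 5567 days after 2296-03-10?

Thursday

Mar 10, 2296 is a Tuesday.
5567 mod 7 = 2, so 5567 days after a Tuesday is Tuesday + 2 = Thursday.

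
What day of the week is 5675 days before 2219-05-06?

Saturday

May 6, 2219 is a Thursday.
5675 mod 7 = 5, so 5675 days before a Thursday is Thursday − 5 = Saturday.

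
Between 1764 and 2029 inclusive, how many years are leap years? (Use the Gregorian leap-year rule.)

Multiples of 4 in [1764,2029]: 67.
Of those, multiples of 100: 3 (not leap unless ÷400).
Multiples of 400: 1.
Leap years = 67 − 3 + 1 = 65.

65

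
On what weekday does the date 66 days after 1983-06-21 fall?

First find the weekday of Jun 21, 1983. Doomsday rule: the anchor day for the 1900s is Wednesday. For year 83: 83÷12 = 6 r 11, and 11÷4 = 2, so 6+11+2 = 19.
Wednesday + 19 ≡ Monday — that's 1983's doomsday.
In June the doomsday date is Jun 6.
Jun 21 is 15 days after Jun 6; 15 mod 7 = 1, so Monday + 1 = Tuesday.
66 mod 7 = 3, so 66 days after a Tuesday is Tuesday + 3 = Friday.

Friday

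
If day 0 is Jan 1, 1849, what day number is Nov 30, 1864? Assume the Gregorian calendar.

Jan 1, 1849 → Jan 1, 1850: 365 days.
Jan 1, 1850 → Jan 1, 1851: 365 days.
Jan 1, 1851 → Jan 1, 1852: 365 days.
Jan 1, 1852 → Jan 1, 1853: 366 days (Feb 29, 1852 is in that span).
Jan 1, 1853 → Jan 1, 1854: 365 days.
Jan 1, 1854 → Jan 1, 1855: 365 days.
Jan 1, 1855 → Jan 1, 1856: 365 days.
Jan 1, 1856 → Jan 1, 1857: 366 days (Feb 29, 1856 is in that span).
Jan 1, 1857 → Jan 1, 1858: 365 days.
Jan 1, 1858 → Jan 1, 1859: 365 days.
Jan 1, 1859 → Jan 1, 1860: 365 days.
Jan 1, 1860 → Jan 1, 1861: 366 days (Feb 29, 1860 is in that span).
Jan 1, 1861 → Jan 1, 1862: 365 days.
Jan 1, 1862 → Jan 1, 1863: 365 days.
Jan 1, 1863 → Jan 1, 1864: 365 days.
Jan 1, 1864 → Feb 1, 1864: 31 days (January has 31).
Feb 1, 1864 → Mar 1, 1864: 29 days (February has 29).
Mar 1, 1864 → Apr 1, 1864: 31 days (March has 31).
Apr 1, 1864 → May 1, 1864: 30 days (April has 30).
May 1, 1864 → Jun 1, 1864: 31 days (May has 31).
Jun 1, 1864 → Jul 1, 1864: 30 days (June has 30).
Jul 1, 1864 → Aug 1, 1864: 31 days (July has 31).
Aug 1, 1864 → Sep 1, 1864: 31 days (August has 31).
Sep 1, 1864 → Oct 1, 1864: 30 days (September has 30).
Oct 1, 1864 → Nov 1, 1864: 31 days (October has 31).
Nov 1, 1864 → Nov 30, 1864: 29 days.
Total: 5812 days.

5812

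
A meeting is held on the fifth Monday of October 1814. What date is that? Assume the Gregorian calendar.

October 1, 1814 is a Saturday.
The first Monday is therefore October 3 (2 days later).
The fifth Monday is 3 + 4×7 = October 31.

October 31, 1814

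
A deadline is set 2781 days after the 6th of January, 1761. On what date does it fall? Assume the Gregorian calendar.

+365 (one year) → Jan 6, 1762 (2416 left).
+365 (one year) → Jan 6, 1763 (2051 left).
+365 (one year) → Jan 6, 1764 (1686 left).
+366 (one year; includes Feb 29, 1764) → Jan 6, 1765 (1320 left).
+365 (one year) → Jan 6, 1766 (955 left).
+365 (one year) → Jan 6, 1767 (590 left).
+365 (one year) → Jan 6, 1768 (225 left).
Jan has 31 days: +26 → Feb 1, 1768 (199 left).
Feb has 29 days: +29 → Mar 1, 1768 (170 left).
Mar has 31 days: +31 → Apr 1, 1768 (139 left).
Apr has 30 days: +30 → May 1, 1768 (109 left).
May has 31 days: +31 → Jun 1, 1768 (78 left).
Jun has 30 days: +30 → Jul 1, 1768 (48 left).
Jul has 31 days: +31 → Aug 1, 1768 (17 left).
+17 → Aug 18, 1768.

August 18, 1768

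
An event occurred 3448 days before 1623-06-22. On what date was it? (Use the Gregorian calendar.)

−365 (one year) → Jun 22, 1622 (3083 left).
−365 (one year) → Jun 22, 1621 (2718 left).
−365 (one year) → Jun 22, 1620 (2353 left).
−366 (one year; includes Feb 29, 1620) → Jun 22, 1619 (1987 left).
−365 (one year) → Jun 22, 1618 (1622 left).
−365 (one year) → Jun 22, 1617 (1257 left).
−365 (one year) → Jun 22, 1616 (892 left).
−366 (one year; includes Feb 29, 1616) → Jun 22, 1615 (526 left).
−365 (one year) → Jun 22, 1614 (161 left).
−22 → May 31, 1614 (end of May, 31 days; 139 left).
−31 → Apr 30, 1614 (end of Apr, 30 days; 108 left).
−30 → Mar 31, 1614 (end of Mar, 31 days; 78 left).
−31 → Feb 28, 1614 (end of Feb, 28 days; 47 left).
−28 → Jan 31, 1614 (end of Jan, 31 days; 19 left).
−19 → Jan 12, 1614.

January 12, 1614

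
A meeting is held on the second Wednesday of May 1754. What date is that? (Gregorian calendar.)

May 8, 1754

May 1, 1754 is a Wednesday.
The first Wednesday is therefore May 1 (same day).
The second Wednesday is 1 + 1×7 = May 8.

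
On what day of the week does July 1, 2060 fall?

Thursday

January 1, 2060 is a Thursday.
Jan 1, 2060 → Feb 1, 2060: 31 days (January has 31).
Feb 1, 2060 → Mar 1, 2060: 29 days (February has 29).
Mar 1, 2060 → Apr 1, 2060: 31 days (March has 31).
Apr 1, 2060 → May 1, 2060: 30 days (April has 30).
May 1, 2060 → Jun 1, 2060: 31 days (May has 31).
Jun 1, 2060 → Jul 1, 2060: 30 days.
Total: 182 days.
182 mod 7 = 0, so Thursday + 0 = Thursday.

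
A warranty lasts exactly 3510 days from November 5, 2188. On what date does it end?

June 16, 2198

+365 (one year) → Nov 5, 2189 (3145 left).
+365 (one year) → Nov 5, 2190 (2780 left).
+365 (one year) → Nov 5, 2191 (2415 left).
+366 (one year; includes Feb 29, 2192) → Nov 5, 2192 (2049 left).
+365 (one year) → Nov 5, 2193 (1684 left).
+365 (one year) → Nov 5, 2194 (1319 left).
+365 (one year) → Nov 5, 2195 (954 left).
+366 (one year; includes Feb 29, 2196) → Nov 5, 2196 (588 left).
+365 (one year) → Nov 5, 2197 (223 left).
Nov has 30 days: +26 → Dec 1, 2197 (197 left).
Dec has 31 days: +31 → Jan 1, 2198 (166 left).
Jan has 31 days: +31 → Feb 1, 2198 (135 left).
Feb has 28 days: +28 → Mar 1, 2198 (107 left).
Mar has 31 days: +31 → Apr 1, 2198 (76 left).
Apr has 30 days: +30 → May 1, 2198 (46 left).
May has 31 days: +31 → Jun 1, 2198 (15 left).
+15 → Jun 16, 2198.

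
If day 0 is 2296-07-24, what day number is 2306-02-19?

3496

Jul 24, 2296 → Jul 24, 2297: 365 days.
Jul 24, 2297 → Jul 24, 2298: 365 days.
Jul 24, 2298 → Jul 24, 2299: 365 days.
Jul 24, 2299 → Jul 24, 2300: 365 days.
Jul 24, 2300 → Jul 24, 2301: 365 days.
Jul 24, 2301 → Jul 24, 2302: 365 days.
Jul 24, 2302 → Jul 24, 2303: 365 days.
Jul 24, 2303 → Jul 24, 2304: 366 days (Feb 29, 2304 is in that span).
Jul 24, 2304 → Jul 24, 2305: 365 days.
Jul 24, 2305 → Aug 24, 2305: 31 days (July has 31).
Aug 24, 2305 → Sep 24, 2305: 31 days (August has 31).
Sep 24, 2305 → Oct 24, 2305: 30 days (September has 30).
Oct 24, 2305 → Nov 24, 2305: 31 days (October has 31).
Nov 24, 2305 → Dec 24, 2305: 30 days (November has 30).
Dec 24, 2305 → Jan 24, 2306: 31 days (December has 31).
Jan 24, 2306 → Feb 19, 2306: 26 days.
Total: 3496 days.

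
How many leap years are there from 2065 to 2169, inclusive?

Multiples of 4 in [2065,2169]: 26.
Of those, multiples of 100: 1 (not leap unless ÷400).
Multiples of 400: 0.
Leap years = 26 − 1 + 0 = 25.

25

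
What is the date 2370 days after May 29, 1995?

November 23, 2001

+366 (one year; includes Feb 29, 1996) → May 29, 1996 (2004 left).
+365 (one year) → May 29, 1997 (1639 left).
+365 (one year) → May 29, 1998 (1274 left).
+365 (one year) → May 29, 1999 (909 left).
+366 (one year; includes Feb 29, 2000) → May 29, 2000 (543 left).
+365 (one year) → May 29, 2001 (178 left).
May has 31 days: +3 → Jun 1, 2001 (175 left).
Jun has 30 days: +30 → Jul 1, 2001 (145 left).
Jul has 31 days: +31 → Aug 1, 2001 (114 left).
Aug has 31 days: +31 → Sep 1, 2001 (83 left).
Sep has 30 days: +30 → Oct 1, 2001 (53 left).
Oct has 31 days: +31 → Nov 1, 2001 (22 left).
+22 → Nov 23, 2001.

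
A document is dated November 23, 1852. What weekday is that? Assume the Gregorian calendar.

Tuesday

Doomsday rule: the anchor day for the 1800s is Friday. For year 52: 52÷12 = 4 r 4, and 4÷4 = 1, so 4+4+1 = 9.
Friday + 9 ≡ Sunday — that's 1852's doomsday.
In November the doomsday date is Nov 7.
Nov 23 is 16 days after Nov 7; 16 mod 7 = 2, so Sunday + 2 = Tuesday.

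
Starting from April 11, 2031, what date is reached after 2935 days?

+366 (one year; includes Feb 29, 2032) → Apr 11, 2032 (2569 left).
+365 (one year) → Apr 11, 2033 (2204 left).
+365 (one year) → Apr 11, 2034 (1839 left).
+365 (one year) → Apr 11, 2035 (1474 left).
+366 (one year; includes Feb 29, 2036) → Apr 11, 2036 (1108 left).
+365 (one year) → Apr 11, 2037 (743 left).
+365 (one year) → Apr 11, 2038 (378 left).
Apr has 30 days: +20 → May 1, 2038 (358 left).
May has 31 days: +31 → Jun 1, 2038 (327 left).
Jun has 30 days: +30 → Jul 1, 2038 (297 left).
Jul has 31 days: +31 → Aug 1, 2038 (266 left).
Aug has 31 days: +31 → Sep 1, 2038 (235 left).
Sep has 30 days: +30 → Oct 1, 2038 (205 left).
Oct has 31 days: +31 → Nov 1, 2038 (174 left).
Nov has 30 days: +30 → Dec 1, 2038 (144 left).
Dec has 31 days: +31 → Jan 1, 2039 (113 left).
Jan has 31 days: +31 → Feb 1, 2039 (82 left).
Feb has 28 days: +28 → Mar 1, 2039 (54 left).
Mar has 31 days: +31 → Apr 1, 2039 (23 left).
+23 → Apr 24, 2039.

April 24, 2039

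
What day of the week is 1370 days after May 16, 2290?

Wednesday

First find the weekday of May 16, 2290. Doomsday rule: the anchor day for the 2200s is Friday. For year 90: 90÷12 = 7 r 6, and 6÷4 = 1, so 7+6+1 = 14.
Friday + 14 ≡ Friday — that's 2290's doomsday.
In May the doomsday date is May 9.
May 16 is 7 days after May 9; 7 mod 7 = 0, so Friday + 0 = Friday.
1370 mod 7 = 5, so 1370 days after a Friday is Friday + 5 = Wednesday.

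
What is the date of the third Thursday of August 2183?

August 1, 2183 is a Friday.
The first Thursday is therefore August 7 (6 days later).
The third Thursday is 7 + 2×7 = August 21.

August 21, 2183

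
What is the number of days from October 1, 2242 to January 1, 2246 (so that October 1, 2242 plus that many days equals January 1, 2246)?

Oct 1, 2242 → Oct 1, 2243: 365 days.
Oct 1, 2243 → Oct 1, 2244: 366 days (Feb 29, 2244 is in that span).
Oct 1, 2244 → Oct 1, 2245: 365 days.
Oct 1, 2245 → Nov 1, 2245: 31 days (October has 31).
Nov 1, 2245 → Dec 1, 2245: 30 days (November has 30).
Dec 1, 2245 → Jan 1, 2246: 31 days.
Total: 1188 days.

1188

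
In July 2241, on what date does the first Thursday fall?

July 1, 2241

July 1, 2241 is a Thursday.
The first Thursday is therefore July 1 (same day).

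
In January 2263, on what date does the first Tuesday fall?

January 1, 2263 is a Thursday.
The first Tuesday is therefore January 6 (5 days later).

January 6, 2263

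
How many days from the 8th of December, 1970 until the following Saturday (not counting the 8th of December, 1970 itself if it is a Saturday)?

4

Dec 8, 1970 is a Tuesday.
From Tuesday to the next Saturday is 4 days.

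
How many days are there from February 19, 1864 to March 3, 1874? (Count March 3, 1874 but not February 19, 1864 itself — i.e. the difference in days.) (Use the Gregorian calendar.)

3665

Feb 19, 1864 → Feb 19, 1865: 366 days (Feb 29, 1864 is in that span).
Feb 19, 1865 → Feb 19, 1866: 365 days.
Feb 19, 1866 → Feb 19, 1867: 365 days.
Feb 19, 1867 → Feb 19, 1868: 365 days.
Feb 19, 1868 → Feb 19, 1869: 366 days (Feb 29, 1868 is in that span).
Feb 19, 1869 → Feb 19, 1870: 365 days.
Feb 19, 1870 → Feb 19, 1871: 365 days.
Feb 19, 1871 → Feb 19, 1872: 365 days.
Feb 19, 1872 → Feb 19, 1873: 366 days (Feb 29, 1872 is in that span).
Feb 19, 1873 → Mar 19, 1873: 28 days (February has 28).
Mar 19, 1873 → Apr 19, 1873: 31 days (March has 31).
Apr 19, 1873 → May 19, 1873: 30 days (April has 30).
May 19, 1873 → Jun 19, 1873: 31 days (May has 31).
Jun 19, 1873 → Jul 19, 1873: 30 days (June has 30).
Jul 19, 1873 → Aug 19, 1873: 31 days (July has 31).
Aug 19, 1873 → Sep 19, 1873: 31 days (August has 31).
Sep 19, 1873 → Oct 19, 1873: 30 days (September has 30).
Oct 19, 1873 → Nov 19, 1873: 31 days (October has 31).
Nov 19, 1873 → Dec 19, 1873: 30 days (November has 30).
Dec 19, 1873 → Jan 19, 1874: 31 days (December has 31).
Jan 19, 1874 → Feb 19, 1874: 31 days (January has 31).
Feb 19, 1874 → Mar 3, 1874: 12 days.
Total: 3665 days.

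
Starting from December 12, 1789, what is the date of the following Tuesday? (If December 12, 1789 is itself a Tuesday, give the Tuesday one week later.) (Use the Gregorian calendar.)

December 15, 1789

Dec 12, 1789 is a Saturday.
From Saturday to the next Tuesday is 3 days.
Dec 12, 1789 + 3 = Dec 15, 1789.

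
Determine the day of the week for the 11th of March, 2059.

January 1, 2059 is a Wednesday.
Jan 1, 2059 → Feb 1, 2059: 31 days (January has 31).
Feb 1, 2059 → Mar 1, 2059: 28 days (February has 28).
Mar 1, 2059 → Mar 11, 2059: 10 days.
Total: 69 days.
69 mod 7 = 6, so Wednesday + 6 = Tuesday.

Tuesday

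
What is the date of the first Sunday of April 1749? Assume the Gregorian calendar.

April 1, 1749 is a Tuesday.
The first Sunday is therefore April 6 (5 days later).

April 6, 1749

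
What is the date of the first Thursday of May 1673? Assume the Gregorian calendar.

May 1, 1673 is a Monday.
The first Thursday is therefore May 4 (3 days later).

May 4, 1673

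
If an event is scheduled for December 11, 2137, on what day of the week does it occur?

Wednesday

Doomsday rule: the anchor day for the 2100s is Sunday. For year 37: 37÷12 = 3 r 1, and 1÷4 = 0, so 3+1+0 = 4.
Sunday + 4 ≡ Thursday — that's 2137's doomsday.
In December the doomsday date is Dec 12.
Dec 11 is 1 day before Dec 12; 1 mod 7 = 1, so Thursday − 1 = Wednesday.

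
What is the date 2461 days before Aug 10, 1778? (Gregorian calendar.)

−365 (one year) → Aug 10, 1777 (2096 left).
−365 (one year) → Aug 10, 1776 (1731 left).
−366 (one year; includes Feb 29, 1776) → Aug 10, 1775 (1365 left).
−365 (one year) → Aug 10, 1774 (1000 left).
−365 (one year) → Aug 10, 1773 (635 left).
−365 (one year) → Aug 10, 1772 (270 left).
−10 → Jul 31, 1772 (end of Jul, 31 days; 260 left).
−31 → Jun 30, 1772 (end of Jun, 30 days; 229 left).
−30 → May 31, 1772 (end of May, 31 days; 199 left).
−31 → Apr 30, 1772 (end of Apr, 30 days; 168 left).
−30 → Mar 31, 1772 (end of Mar, 31 days; 138 left).
−31 → Feb 29, 1772 (end of Feb, 29 days; 107 left).
−29 → Jan 31, 1772 (end of Jan, 31 days; 78 left).
−31 → Dec 31, 1771 (end of Dec, 31 days; 47 left).
−31 → Nov 30, 1771 (end of Nov, 30 days; 16 left).
−16 → Nov 14, 1771.

November 14, 1771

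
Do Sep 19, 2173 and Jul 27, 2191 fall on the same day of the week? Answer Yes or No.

From Sep 19, 2173 to Jul 27, 2191 is 6520 days.
6520 mod 7 = 3, so they are different weekdays.
(Sep 19, 2173 is a Sunday; Jul 27, 2191 is a Wednesday.)

No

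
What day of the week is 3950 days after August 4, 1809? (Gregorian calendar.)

First find the weekday of Aug 4, 1809. Doomsday rule: the anchor day for the 1800s is Friday. For year 09: 9÷12 = 0 r 9, and 9÷4 = 2, so 0+9+2 = 11.
Friday + 11 ≡ Tuesday — that's 1809's doomsday.
In August the doomsday date is Aug 8.
Aug 4 is 4 days before Aug 8; 4 mod 7 = 4, so Tuesday − 4 = Friday.
3950 mod 7 = 2, so 3950 days after a Friday is Friday + 2 = Sunday.

Sunday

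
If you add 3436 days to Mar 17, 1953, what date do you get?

+365 (one year) → Mar 17, 1954 (3071 left).
+365 (one year) → Mar 17, 1955 (2706 left).
+366 (one year; includes Feb 29, 1956) → Mar 17, 1956 (2340 left).
+365 (one year) → Mar 17, 1957 (1975 left).
+365 (one year) → Mar 17, 1958 (1610 left).
+365 (one year) → Mar 17, 1959 (1245 left).
+366 (one year; includes Feb 29, 1960) → Mar 17, 1960 (879 left).
+365 (one year) → Mar 17, 1961 (514 left).
+365 (one year) → Mar 17, 1962 (149 left).
Mar has 31 days: +15 → Apr 1, 1962 (134 left).
Apr has 30 days: +30 → May 1, 1962 (104 left).
May has 31 days: +31 → Jun 1, 1962 (73 left).
Jun has 30 days: +30 → Jul 1, 1962 (43 left).
Jul has 31 days: +31 → Aug 1, 1962 (12 left).
+12 → Aug 13, 1962.

August 13, 1962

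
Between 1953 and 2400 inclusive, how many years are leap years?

Multiples of 4 in [1953,2400]: 112.
Of those, multiples of 100: 5 (not leap unless ÷400).
Multiples of 400: 2.
Leap years = 112 − 5 + 2 = 109.

109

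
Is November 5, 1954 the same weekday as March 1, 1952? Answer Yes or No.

From Mar 1, 1952 to Nov 5, 1954 is 979 days.
979 mod 7 = 6, so they are different weekdays.
(Mar 1, 1952 is a Saturday; Nov 5, 1954 is a Friday.)

No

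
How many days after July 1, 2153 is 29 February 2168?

Jul 1, 2153 → Jul 1, 2154: 365 days.
Jul 1, 2154 → Jul 1, 2155: 365 days.
Jul 1, 2155 → Jul 1, 2156: 366 days (Feb 29, 2156 is in that span).
Jul 1, 2156 → Jul 1, 2157: 365 days.
Jul 1, 2157 → Jul 1, 2158: 365 days.
Jul 1, 2158 → Jul 1, 2159: 365 days.
Jul 1, 2159 → Jul 1, 2160: 366 days (Feb 29, 2160 is in that span).
Jul 1, 2160 → Jul 1, 2161: 365 days.
Jul 1, 2161 → Jul 1, 2162: 365 days.
Jul 1, 2162 → Jul 1, 2163: 365 days.
Jul 1, 2163 → Jul 1, 2164: 366 days (Feb 29, 2164 is in that span).
Jul 1, 2164 → Jul 1, 2165: 365 days.
Jul 1, 2165 → Jul 1, 2166: 365 days.
Jul 1, 2166 → Jul 1, 2167: 365 days.
Jul 1, 2167 → Aug 1, 2167: 31 days (July has 31).
Aug 1, 2167 → Sep 1, 2167: 31 days (August has 31).
Sep 1, 2167 → Oct 1, 2167: 30 days (September has 30).
Oct 1, 2167 → Nov 1, 2167: 31 days (October has 31).
Nov 1, 2167 → Dec 1, 2167: 30 days (November has 30).
Dec 1, 2167 → Jan 1, 2168: 31 days (December has 31).
Jan 1, 2168 → Feb 1, 2168: 31 days (January has 31).
Feb 1, 2168 → Feb 29, 2168: 28 days.
Total: 5356 days.

5356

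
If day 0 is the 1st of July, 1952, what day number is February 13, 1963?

Jul 1, 1952 → Jul 1, 1953: 365 days.
Jul 1, 1953 → Jul 1, 1954: 365 days.
Jul 1, 1954 → Jul 1, 1955: 365 days.
Jul 1, 1955 → Jul 1, 1956: 366 days (Feb 29, 1956 is in that span).
Jul 1, 1956 → Jul 1, 1957: 365 days.
Jul 1, 1957 → Jul 1, 1958: 365 days.
Jul 1, 1958 → Jul 1, 1959: 365 days.
Jul 1, 1959 → Jul 1, 1960: 366 days (Feb 29, 1960 is in that span).
Jul 1, 1960 → Jul 1, 1961: 365 days.
Jul 1, 1961 → Jul 1, 1962: 365 days.
Jul 1, 1962 → Aug 1, 1962: 31 days (July has 31).
Aug 1, 1962 → Sep 1, 1962: 31 days (August has 31).
Sep 1, 1962 → Oct 1, 1962: 30 days (September has 30).
Oct 1, 1962 → Nov 1, 1962: 31 days (October has 31).
Nov 1, 1962 → Dec 1, 1962: 30 days (November has 30).
Dec 1, 1962 → Jan 1, 1963: 31 days (December has 31).
Jan 1, 1963 → Feb 1, 1963: 31 days (January has 31).
Feb 1, 1963 → Feb 13, 1963: 12 days.
Total: 3879 days.

3879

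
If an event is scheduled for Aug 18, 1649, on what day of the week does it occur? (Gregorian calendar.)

Wednesday

Doomsday rule: the anchor day for the 1600s is Tuesday. For year 49: 49÷12 = 4 r 1, and 1÷4 = 0, so 4+1+0 = 5.
Tuesday + 5 ≡ Sunday — that's 1649's doomsday.
In August the doomsday date is Aug 8.
Aug 18 is 10 days after Aug 8; 10 mod 7 = 3, so Sunday + 3 = Wednesday.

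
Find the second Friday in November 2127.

November 14, 2127

November 1, 2127 is a Saturday.
The first Friday is therefore November 7 (6 days later).
The second Friday is 7 + 1×7 = November 14.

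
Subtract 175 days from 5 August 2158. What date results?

−5 → Jul 31, 2158 (end of Jul, 31 days; 170 left).
−31 → Jun 30, 2158 (end of Jun, 30 days; 139 left).
−30 → May 31, 2158 (end of May, 31 days; 109 left).
−31 → Apr 30, 2158 (end of Apr, 30 days; 78 left).
−30 → Mar 31, 2158 (end of Mar, 31 days; 48 left).
−31 → Feb 28, 2158 (end of Feb, 28 days; 17 left).
−17 → Feb 11, 2158.

February 11, 2158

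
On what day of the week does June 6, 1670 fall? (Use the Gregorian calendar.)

Friday

Doomsday rule: the anchor day for the 1600s is Tuesday. For year 70: 70÷12 = 5 r 10, and 10÷4 = 2, so 5+10+2 = 17.
Tuesday + 17 ≡ Friday — that's 1670's doomsday.
In June the doomsday date is Jun 6.
Jun 6 is the doomsday itself: Friday.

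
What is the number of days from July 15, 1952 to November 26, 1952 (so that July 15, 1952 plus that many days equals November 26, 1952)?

134

Jul 15, 1952 → Aug 15, 1952: 31 days (July has 31).
Aug 15, 1952 → Sep 15, 1952: 31 days (August has 31).
Sep 15, 1952 → Oct 15, 1952: 30 days (September has 30).
Oct 15, 1952 → Nov 15, 1952: 31 days (October has 31).
Nov 15, 1952 → Nov 26, 1952: 11 days.
Total: 134 days.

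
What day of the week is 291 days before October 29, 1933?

Oct 29, 1933 is a Sunday.
291 mod 7 = 4, so 291 days before a Sunday is Sunday − 4 = Wednesday.

Wednesday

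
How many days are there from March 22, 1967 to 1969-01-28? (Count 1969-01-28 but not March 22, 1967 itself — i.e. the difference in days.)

Mar 22, 1967 → Mar 22, 1968: 366 days (Feb 29, 1968 is in that span).
Mar 22, 1968 → Apr 22, 1968: 31 days (March has 31).
Apr 22, 1968 → May 22, 1968: 30 days (April has 30).
May 22, 1968 → Jun 22, 1968: 31 days (May has 31).
Jun 22, 1968 → Jul 22, 1968: 30 days (June has 30).
Jul 22, 1968 → Aug 22, 1968: 31 days (July has 31).
Aug 22, 1968 → Sep 22, 1968: 31 days (August has 31).
Sep 22, 1968 → Oct 22, 1968: 30 days (September has 30).
Oct 22, 1968 → Nov 22, 1968: 31 days (October has 31).
Nov 22, 1968 → Dec 22, 1968: 30 days (November has 30).
Dec 22, 1968 → Jan 22, 1969: 31 days (December has 31).
Jan 22, 1969 → Jan 28, 1969: 6 days.
Total: 678 days.

678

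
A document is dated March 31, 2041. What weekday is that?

Doomsday rule: the anchor day for the 2000s is Tuesday. For year 41: 41÷12 = 3 r 5, and 5÷4 = 1, so 3+5+1 = 9.
Tuesday + 9 ≡ Thursday — that's 2041's doomsday.
In March the doomsday date is Mar 14.
Mar 31 is 17 days after Mar 14; 17 mod 7 = 3, so Thursday + 3 = Sunday.

Sunday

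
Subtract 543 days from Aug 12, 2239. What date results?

−365 (one year) → Aug 12, 2238 (178 left).
−12 → Jul 31, 2238 (end of Jul, 31 days; 166 left).
−31 → Jun 30, 2238 (end of Jun, 30 days; 135 left).
−30 → May 31, 2238 (end of May, 31 days; 105 left).
−31 → Apr 30, 2238 (end of Apr, 30 days; 74 left).
−30 → Mar 31, 2238 (end of Mar, 31 days; 44 left).
−31 → Feb 28, 2238 (end of Feb, 28 days; 13 left).
−13 → Feb 15, 2238.

February 15, 2238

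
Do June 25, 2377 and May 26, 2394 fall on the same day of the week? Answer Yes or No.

From Jun 25, 2377 to May 26, 2394 is 6179 days.
6179 mod 7 = 5, so they are different weekdays.
(Jun 25, 2377 is a Saturday; May 26, 2394 is a Thursday.)

No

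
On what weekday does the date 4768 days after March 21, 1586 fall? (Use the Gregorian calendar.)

Mar 21, 1586 is a Friday.
4768 mod 7 = 1, so 4768 days after a Friday is Friday + 1 = Saturday.

Saturday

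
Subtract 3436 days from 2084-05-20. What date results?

−366 (one year; includes Feb 29, 2084) → May 20, 2083 (3070 left).
−365 (one year) → May 20, 2082 (2705 left).
−365 (one year) → May 20, 2081 (2340 left).
−365 (one year) → May 20, 2080 (1975 left).
−366 (one year; includes Feb 29, 2080) → May 20, 2079 (1609 left).
−365 (one year) → May 20, 2078 (1244 left).
−365 (one year) → May 20, 2077 (879 left).
−365 (one year) → May 20, 2076 (514 left).
−366 (one year; includes Feb 29, 2076) → May 20, 2075 (148 left).
−20 → Apr 30, 2075 (end of Apr, 30 days; 128 left).
−30 → Mar 31, 2075 (end of Mar, 31 days; 98 left).
−31 → Feb 28, 2075 (end of Feb, 28 days; 67 left).
−28 → Jan 31, 2075 (end of Jan, 31 days; 39 left).
−31 → Dec 31, 2074 (end of Dec, 31 days; 8 left).
−8 → Dec 23, 2074.

December 23, 2074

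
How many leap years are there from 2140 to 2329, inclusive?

Multiples of 4 in [2140,2329]: 48.
Of those, multiples of 100: 2 (not leap unless ÷400).
Multiples of 400: 0.
Leap years = 48 − 2 + 0 = 46.

46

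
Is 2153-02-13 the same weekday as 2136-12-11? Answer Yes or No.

From Dec 11, 2136 to Feb 13, 2153 is 5908 days.
5908 mod 7 = 0, so they are the same weekday.
(Dec 11, 2136 is a Tuesday; Feb 13, 2153 is a Tuesday.)

Yes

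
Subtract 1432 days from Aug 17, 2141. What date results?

September 15, 2137

−365 (one year) → Aug 17, 2140 (1067 left).
−366 (one year; includes Feb 29, 2140) → Aug 17, 2139 (701 left).
−365 (one year) → Aug 17, 2138 (336 left).
−17 → Jul 31, 2138 (end of Jul, 31 days; 319 left).
−31 → Jun 30, 2138 (end of Jun, 30 days; 288 left).
−30 → May 31, 2138 (end of May, 31 days; 258 left).
−31 → Apr 30, 2138 (end of Apr, 30 days; 227 left).
−30 → Mar 31, 2138 (end of Mar, 31 days; 197 left).
−31 → Feb 28, 2138 (end of Feb, 28 days; 166 left).
−28 → Jan 31, 2138 (end of Jan, 31 days; 138 left).
−31 → Dec 31, 2137 (end of Dec, 31 days; 107 left).
−31 → Nov 30, 2137 (end of Nov, 30 days; 76 left).
−30 → Oct 31, 2137 (end of Oct, 31 days; 46 left).
−31 → Sep 30, 2137 (end of Sep, 30 days; 15 left).
−15 → Sep 15, 2137.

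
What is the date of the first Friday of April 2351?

April 6, 2351

April 1, 2351 is a Sunday.
The first Friday is therefore April 6 (5 days later).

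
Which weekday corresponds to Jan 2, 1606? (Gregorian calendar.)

Monday

Doomsday rule: the anchor day for the 1600s is Tuesday. For year 06: 6÷12 = 0 r 6, and 6÷4 = 1, so 0+6+1 = 7.
Tuesday + 7 ≡ Tuesday — that's 1606's doomsday.
In January the doomsday date is Jan 3 (1606 is not a leap year).
Jan 2 is 1 day before Jan 3; 1 mod 7 = 1, so Tuesday − 1 = Monday.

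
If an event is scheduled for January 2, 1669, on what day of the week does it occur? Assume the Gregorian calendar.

Doomsday rule: the anchor day for the 1600s is Tuesday. For year 69: 69÷12 = 5 r 9, and 9÷4 = 2, so 5+9+2 = 16.
Tuesday + 16 ≡ Thursday — that's 1669's doomsday.
In January the doomsday date is Jan 3 (1669 is not a leap year).
Jan 2 is 1 day before Jan 3; 1 mod 7 = 1, so Thursday − 1 = Wednesday.

Wednesday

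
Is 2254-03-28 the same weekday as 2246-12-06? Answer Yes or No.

No

From Dec 6, 2246 to Mar 28, 2254 is 2669 days.
2669 mod 7 = 2, so they are different weekdays.
(Dec 6, 2246 is a Sunday; Mar 28, 2254 is a Tuesday.)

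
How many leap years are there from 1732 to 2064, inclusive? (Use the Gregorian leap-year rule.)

82

Multiples of 4 in [1732,2064]: 84.
Of those, multiples of 100: 3 (not leap unless ÷400).
Multiples of 400: 1.
Leap years = 84 − 3 + 1 = 82.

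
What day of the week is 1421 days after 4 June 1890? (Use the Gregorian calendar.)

Wednesday

First find the weekday of Jun 4, 1890. Doomsday rule: the anchor day for the 1800s is Friday. For year 90: 90÷12 = 7 r 6, and 6÷4 = 1, so 7+6+1 = 14.
Friday + 14 ≡ Friday — that's 1890's doomsday.
In June the doomsday date is Jun 6.
Jun 4 is 2 days before Jun 6; 2 mod 7 = 2, so Friday − 2 = Wednesday.
1421 mod 7 = 0, so 1421 days after a Wednesday is Wednesday + 0 = Wednesday.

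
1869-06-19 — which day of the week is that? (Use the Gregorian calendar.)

Doomsday rule: the anchor day for the 1800s is Friday. For year 69: 69÷12 = 5 r 9, and 9÷4 = 2, so 5+9+2 = 16.
Friday + 16 ≡ Sunday — that's 1869's doomsday.
In June the doomsday date is Jun 6.
Jun 19 is 13 days after Jun 6; 13 mod 7 = 6, so Sunday + 6 = Saturday.

Saturday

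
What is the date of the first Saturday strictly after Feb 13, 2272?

February 17, 2272

Feb 13, 2272 is a Tuesday.
From Tuesday to the next Saturday is 4 days.
Feb 13, 2272 + 4 = Feb 17, 2272.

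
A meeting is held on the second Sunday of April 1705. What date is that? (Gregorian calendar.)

April 12, 1705

April 1, 1705 is a Wednesday.
The first Sunday is therefore April 5 (4 days later).
The second Sunday is 5 + 1×7 = April 12.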